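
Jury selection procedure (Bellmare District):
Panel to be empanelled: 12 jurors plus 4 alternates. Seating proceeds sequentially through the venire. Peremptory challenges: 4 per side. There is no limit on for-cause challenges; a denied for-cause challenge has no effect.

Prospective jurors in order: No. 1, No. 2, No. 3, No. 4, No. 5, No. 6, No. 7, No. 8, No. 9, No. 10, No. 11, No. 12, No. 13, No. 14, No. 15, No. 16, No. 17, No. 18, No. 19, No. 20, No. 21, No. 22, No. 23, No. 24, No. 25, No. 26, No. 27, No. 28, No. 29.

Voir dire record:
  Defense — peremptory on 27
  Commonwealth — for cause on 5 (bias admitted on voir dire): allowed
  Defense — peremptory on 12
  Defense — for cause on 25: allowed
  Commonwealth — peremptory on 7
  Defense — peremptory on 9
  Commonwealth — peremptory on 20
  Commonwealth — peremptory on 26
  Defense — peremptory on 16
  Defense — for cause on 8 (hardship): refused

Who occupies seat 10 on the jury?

14

Removed: #5, #7, #9, #12, #16, #20, #25, #26, #27. (#8 stays — for-cause denied.)
Filling seats in venire order through position 10: #1, #2, #3, #4, #6, #8, #10, #11, #13, #14.
So seat 10 is #14.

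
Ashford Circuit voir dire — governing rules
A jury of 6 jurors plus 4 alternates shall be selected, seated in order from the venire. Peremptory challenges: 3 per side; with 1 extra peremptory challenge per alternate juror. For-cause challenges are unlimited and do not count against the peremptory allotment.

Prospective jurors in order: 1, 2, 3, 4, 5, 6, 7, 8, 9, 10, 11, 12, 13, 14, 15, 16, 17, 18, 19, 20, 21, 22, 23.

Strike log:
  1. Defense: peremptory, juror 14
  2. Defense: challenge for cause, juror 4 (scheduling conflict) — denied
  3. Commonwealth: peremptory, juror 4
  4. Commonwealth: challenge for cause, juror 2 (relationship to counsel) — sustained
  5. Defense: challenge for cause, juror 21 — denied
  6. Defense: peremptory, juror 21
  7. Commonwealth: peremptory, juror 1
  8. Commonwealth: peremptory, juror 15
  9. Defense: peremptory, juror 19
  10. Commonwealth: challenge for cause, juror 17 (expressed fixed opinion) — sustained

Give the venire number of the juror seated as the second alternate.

11

Removed: #1, #2, #4, #14, #15, #17, #19, #21.
Seating in order: seats 1–6 → #3, #5, #6, #7, #8, #9; alternates → #10, #11, #12, #13.
So alternate 2 is #11.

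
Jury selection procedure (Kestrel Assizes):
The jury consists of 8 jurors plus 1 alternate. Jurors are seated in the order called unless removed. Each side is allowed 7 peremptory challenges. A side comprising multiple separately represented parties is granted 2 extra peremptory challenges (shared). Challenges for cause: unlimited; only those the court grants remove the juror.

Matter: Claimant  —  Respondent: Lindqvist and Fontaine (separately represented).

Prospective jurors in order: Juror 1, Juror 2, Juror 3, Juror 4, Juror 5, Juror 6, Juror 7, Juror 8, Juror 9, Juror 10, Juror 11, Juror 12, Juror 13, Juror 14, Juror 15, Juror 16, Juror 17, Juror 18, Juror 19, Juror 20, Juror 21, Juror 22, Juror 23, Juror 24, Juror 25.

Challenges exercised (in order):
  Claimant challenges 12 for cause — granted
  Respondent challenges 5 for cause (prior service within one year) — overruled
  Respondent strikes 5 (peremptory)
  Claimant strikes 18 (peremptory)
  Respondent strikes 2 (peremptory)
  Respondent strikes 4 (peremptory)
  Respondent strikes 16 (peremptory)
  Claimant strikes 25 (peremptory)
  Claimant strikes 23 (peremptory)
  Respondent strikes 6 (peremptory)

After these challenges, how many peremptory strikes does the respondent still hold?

Respondent allotment: 7 base + 2 multi-party = 9.
Respondent peremptories used: #5, #2, #4, #16, #6 — 5 (the for-cause on #5 doesn't count).
Remaining: 9 − 5 = 4.

4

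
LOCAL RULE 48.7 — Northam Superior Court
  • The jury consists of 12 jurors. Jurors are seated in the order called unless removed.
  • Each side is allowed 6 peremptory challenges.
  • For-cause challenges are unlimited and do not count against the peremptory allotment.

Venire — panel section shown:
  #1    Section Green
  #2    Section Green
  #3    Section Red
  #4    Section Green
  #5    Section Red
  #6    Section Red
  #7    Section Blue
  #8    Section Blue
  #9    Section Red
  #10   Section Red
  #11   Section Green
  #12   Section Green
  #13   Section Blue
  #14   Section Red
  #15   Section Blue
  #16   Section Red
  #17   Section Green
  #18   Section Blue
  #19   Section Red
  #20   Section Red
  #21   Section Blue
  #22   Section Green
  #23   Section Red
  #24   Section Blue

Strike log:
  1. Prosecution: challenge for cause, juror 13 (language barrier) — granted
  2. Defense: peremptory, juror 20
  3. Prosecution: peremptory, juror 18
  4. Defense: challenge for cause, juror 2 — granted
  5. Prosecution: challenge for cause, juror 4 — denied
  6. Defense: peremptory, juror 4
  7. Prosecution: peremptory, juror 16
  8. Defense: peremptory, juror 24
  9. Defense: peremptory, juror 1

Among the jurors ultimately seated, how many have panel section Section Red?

6

Removed: #1, #2, #4, #13, #16, #18, #20, #24.
Seated jurors 1–12: #3, #5, #6, #7, #8, #9, #10, #11, #12, #14, #15, #17.
Of those, in Section Red: #3, #5, #6, #9, #10, #14 → 6.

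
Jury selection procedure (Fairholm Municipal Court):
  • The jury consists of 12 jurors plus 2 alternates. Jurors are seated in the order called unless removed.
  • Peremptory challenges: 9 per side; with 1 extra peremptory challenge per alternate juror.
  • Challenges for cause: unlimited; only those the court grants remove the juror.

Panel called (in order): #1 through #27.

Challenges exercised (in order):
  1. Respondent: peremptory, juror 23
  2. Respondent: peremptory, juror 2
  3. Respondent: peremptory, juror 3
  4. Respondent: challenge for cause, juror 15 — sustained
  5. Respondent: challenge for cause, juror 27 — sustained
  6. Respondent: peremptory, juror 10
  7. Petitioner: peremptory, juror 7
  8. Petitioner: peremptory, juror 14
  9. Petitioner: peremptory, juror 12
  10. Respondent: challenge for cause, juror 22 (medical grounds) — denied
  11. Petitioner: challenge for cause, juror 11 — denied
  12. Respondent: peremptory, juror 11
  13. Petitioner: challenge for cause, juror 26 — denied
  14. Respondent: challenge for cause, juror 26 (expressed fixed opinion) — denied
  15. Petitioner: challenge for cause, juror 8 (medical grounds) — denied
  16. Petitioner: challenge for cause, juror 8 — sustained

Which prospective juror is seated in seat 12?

21

Removed: #2, #3, #7, #8, #10, #11, #12, #14, #15, #23, #27. (#22, #26 stay — for-cause denied.)
Seating in order: seats 1–12 → #1, #4, #5, #6, #9, #13, #16, #17, #18, #19, #20, #21; alternates → #22, #24.
So seat 12 is #21.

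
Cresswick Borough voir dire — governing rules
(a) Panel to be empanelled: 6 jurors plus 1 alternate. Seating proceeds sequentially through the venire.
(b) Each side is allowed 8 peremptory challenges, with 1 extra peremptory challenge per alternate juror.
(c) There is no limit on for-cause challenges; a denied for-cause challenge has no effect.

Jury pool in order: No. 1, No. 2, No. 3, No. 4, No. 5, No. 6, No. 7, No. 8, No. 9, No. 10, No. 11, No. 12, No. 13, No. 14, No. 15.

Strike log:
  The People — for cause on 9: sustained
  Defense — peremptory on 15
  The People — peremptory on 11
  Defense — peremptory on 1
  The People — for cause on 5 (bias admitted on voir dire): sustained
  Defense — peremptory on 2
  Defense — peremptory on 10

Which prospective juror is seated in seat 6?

Removed: #1, #2, #5, #9, #10, #11, #15.
Seating in order: seats 1–6 → #3, #4, #6, #7, #8, #12; alternates → #13.
So seat 6 is #12.

12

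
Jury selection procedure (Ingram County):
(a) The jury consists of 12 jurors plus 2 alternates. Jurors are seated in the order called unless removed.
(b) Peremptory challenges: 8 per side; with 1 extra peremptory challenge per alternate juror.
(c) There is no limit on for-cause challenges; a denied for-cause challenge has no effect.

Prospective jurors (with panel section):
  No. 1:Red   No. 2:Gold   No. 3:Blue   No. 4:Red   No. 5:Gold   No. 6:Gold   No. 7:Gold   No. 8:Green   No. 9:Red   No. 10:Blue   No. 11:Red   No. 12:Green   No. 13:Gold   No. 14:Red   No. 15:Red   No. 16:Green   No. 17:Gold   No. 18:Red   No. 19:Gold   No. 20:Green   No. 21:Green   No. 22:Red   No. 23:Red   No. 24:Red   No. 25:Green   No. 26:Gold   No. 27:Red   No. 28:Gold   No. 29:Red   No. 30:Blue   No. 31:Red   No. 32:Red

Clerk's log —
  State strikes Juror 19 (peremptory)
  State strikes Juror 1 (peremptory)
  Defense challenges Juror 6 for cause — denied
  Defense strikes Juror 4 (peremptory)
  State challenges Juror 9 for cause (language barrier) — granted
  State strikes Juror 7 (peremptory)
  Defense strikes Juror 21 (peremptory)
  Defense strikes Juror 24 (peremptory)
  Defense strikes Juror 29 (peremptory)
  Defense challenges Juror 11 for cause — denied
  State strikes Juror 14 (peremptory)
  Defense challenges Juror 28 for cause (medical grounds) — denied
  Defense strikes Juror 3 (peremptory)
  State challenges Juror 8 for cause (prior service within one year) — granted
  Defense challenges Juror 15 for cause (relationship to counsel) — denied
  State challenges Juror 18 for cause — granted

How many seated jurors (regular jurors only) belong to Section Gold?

5

Removed: #1, #3, #4, #7, #8, #9, #14, #18, #19, #21, #24, #29.
Seated jurors 1–12: #2, #5, #6, #10, #11, #12, #13, #15, #16, #17, #20, #22 (alternates #23, #25 not counted).
Of those, in Section Gold: #2, #5, #6, #13, #17 → 5.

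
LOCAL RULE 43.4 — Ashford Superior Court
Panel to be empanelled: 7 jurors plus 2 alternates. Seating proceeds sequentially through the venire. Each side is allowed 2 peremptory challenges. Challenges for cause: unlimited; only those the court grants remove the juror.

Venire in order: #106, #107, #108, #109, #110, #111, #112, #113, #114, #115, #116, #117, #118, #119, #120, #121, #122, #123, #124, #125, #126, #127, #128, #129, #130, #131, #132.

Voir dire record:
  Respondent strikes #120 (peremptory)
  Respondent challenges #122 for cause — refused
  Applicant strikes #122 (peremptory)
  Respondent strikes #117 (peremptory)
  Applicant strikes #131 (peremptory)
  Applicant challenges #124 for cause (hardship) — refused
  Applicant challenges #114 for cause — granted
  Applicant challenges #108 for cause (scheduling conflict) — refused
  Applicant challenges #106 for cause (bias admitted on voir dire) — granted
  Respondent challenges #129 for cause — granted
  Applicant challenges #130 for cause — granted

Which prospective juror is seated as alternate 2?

Removed: #106, #114, #117, #120, #122, #129, #130, #131. (#108, #124 stay — for-cause denied.)
Seating in order: seats 1–7 → #107, #108, #109, #110, #111, #112, #113; alternates → #115, #116.
So alternate 2 is #116.

116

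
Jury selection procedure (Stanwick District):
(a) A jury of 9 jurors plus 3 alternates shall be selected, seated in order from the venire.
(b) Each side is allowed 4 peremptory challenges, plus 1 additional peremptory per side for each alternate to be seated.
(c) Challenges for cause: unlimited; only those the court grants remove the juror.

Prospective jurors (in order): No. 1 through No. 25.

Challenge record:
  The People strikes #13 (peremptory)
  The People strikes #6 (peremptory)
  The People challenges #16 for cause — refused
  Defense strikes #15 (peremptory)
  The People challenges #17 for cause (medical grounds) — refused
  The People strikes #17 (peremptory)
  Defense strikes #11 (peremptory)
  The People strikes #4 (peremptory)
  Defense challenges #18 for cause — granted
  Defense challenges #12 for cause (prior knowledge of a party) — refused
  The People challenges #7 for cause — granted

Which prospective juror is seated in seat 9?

Removed: #4, #6, #7, #11, #13, #15, #17, #18. (#12, #16 stay — for-cause denied.)
Seating in order: seats 1–9 → #1, #2, #3, #5, #8, #9, #10, #12, #14; alternates → #16, #19, #20.
So seat 9 is #14.

14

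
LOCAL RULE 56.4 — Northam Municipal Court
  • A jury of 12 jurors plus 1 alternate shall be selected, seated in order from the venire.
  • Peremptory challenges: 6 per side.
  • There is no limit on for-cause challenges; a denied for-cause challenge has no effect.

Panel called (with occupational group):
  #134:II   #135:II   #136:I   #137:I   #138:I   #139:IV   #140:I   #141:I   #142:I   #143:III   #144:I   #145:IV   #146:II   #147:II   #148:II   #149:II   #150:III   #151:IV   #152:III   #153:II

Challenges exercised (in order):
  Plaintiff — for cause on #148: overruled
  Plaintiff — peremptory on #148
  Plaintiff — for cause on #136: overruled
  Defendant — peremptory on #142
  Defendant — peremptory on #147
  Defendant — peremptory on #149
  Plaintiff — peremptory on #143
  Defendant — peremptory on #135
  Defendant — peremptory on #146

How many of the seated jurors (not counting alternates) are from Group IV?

Removed: #135, #142, #143, #146, #147, #148, #149.
Seated jurors 1–12: #134, #136, #137, #138, #139, #140, #141, #144, #145, #150, #151, #152 (alternates #153 not counted).
Of those, in Group IV: #139, #145, #151 → 3.

3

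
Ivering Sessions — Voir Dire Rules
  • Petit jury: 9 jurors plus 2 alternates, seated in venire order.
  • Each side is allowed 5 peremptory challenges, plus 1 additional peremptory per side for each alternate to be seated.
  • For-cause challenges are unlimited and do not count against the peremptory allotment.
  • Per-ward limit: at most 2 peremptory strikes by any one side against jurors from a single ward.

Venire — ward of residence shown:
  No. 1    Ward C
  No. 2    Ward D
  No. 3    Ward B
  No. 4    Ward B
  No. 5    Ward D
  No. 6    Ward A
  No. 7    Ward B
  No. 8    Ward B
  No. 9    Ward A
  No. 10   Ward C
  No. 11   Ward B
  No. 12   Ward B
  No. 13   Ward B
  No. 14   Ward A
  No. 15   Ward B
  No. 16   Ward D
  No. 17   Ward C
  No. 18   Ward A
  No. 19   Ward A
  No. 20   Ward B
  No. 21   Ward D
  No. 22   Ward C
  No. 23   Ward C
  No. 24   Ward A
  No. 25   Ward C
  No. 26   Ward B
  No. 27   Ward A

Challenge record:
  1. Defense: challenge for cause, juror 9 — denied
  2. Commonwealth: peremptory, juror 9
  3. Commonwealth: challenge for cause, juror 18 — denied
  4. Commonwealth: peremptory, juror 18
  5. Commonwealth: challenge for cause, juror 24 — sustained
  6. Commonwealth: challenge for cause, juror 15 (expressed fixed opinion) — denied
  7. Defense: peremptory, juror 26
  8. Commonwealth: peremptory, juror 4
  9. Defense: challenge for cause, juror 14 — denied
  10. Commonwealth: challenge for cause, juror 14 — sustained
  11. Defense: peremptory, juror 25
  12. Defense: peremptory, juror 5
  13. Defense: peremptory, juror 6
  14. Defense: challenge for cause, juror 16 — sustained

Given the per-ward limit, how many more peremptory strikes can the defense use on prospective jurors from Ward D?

1

Defense peremptories so far: #26, #25, #5, #6 — 4 of 7 used, 3 left overall.
Against Ward D: #5 — 1 used; per-ward cap 2 leaves 1.
Binding limit: min(3, 1) = 1.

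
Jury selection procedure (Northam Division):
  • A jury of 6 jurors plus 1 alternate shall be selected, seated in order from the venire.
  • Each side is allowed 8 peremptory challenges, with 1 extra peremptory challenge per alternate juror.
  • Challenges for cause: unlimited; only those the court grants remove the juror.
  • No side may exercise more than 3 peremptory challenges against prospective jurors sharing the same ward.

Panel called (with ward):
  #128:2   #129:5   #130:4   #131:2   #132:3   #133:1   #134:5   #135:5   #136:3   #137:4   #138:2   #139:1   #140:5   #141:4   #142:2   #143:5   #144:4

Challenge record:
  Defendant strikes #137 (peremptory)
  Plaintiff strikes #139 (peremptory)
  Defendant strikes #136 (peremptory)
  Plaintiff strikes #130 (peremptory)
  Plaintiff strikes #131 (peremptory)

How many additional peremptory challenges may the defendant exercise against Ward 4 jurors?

Defendant peremptories so far: #137, #136 — 2 of 9 used, 7 left overall.
Against Ward 4: #137 — 1 used; per-ward cap 3 leaves 2.
Binding limit: min(7, 2) = 2.

2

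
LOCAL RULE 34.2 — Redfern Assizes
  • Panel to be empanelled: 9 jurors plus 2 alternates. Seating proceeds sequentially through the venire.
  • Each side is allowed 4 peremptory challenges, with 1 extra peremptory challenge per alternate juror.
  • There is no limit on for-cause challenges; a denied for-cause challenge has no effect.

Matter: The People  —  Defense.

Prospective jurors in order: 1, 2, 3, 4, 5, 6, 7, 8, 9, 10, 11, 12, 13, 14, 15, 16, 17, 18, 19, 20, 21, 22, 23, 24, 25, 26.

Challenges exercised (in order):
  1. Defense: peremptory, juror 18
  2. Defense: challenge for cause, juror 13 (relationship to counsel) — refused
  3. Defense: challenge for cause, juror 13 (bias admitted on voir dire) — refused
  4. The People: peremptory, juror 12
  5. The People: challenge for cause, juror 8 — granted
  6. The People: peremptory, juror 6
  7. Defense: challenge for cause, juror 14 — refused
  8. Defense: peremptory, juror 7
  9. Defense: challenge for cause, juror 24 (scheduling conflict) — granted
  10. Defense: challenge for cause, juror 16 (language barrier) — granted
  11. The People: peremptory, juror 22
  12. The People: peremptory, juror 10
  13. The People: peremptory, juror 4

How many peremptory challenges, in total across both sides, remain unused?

5

The People allotment: 4 base + 1 × 2 alternates = 6. Defense allotment: 4 base + 1 × 2 alternates = 6.
The People peremptories used: #12, #6, #22, #10, #4 — 5 (the for-cause on #8 doesn't count).
Defense peremptories used: #18, #7 — 2 (for-cause on #13, #13, #14, #24, #16 don't count).
Remaining: (6 − 5) + (6 − 2) = 5.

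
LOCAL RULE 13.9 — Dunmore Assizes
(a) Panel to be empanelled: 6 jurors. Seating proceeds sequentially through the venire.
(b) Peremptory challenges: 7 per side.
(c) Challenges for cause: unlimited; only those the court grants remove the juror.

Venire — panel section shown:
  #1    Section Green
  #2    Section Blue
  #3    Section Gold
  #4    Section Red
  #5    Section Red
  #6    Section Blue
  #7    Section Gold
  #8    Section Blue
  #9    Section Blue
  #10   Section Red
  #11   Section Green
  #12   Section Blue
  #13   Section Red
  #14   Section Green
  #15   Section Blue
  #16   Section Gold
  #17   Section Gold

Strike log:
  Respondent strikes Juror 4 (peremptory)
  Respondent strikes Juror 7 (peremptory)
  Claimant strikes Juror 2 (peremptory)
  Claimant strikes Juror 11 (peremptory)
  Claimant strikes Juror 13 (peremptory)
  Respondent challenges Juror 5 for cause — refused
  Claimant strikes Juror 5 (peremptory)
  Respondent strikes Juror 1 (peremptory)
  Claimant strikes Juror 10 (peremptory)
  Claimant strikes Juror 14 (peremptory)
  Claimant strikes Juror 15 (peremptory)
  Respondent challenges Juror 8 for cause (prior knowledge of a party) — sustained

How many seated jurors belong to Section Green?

0

Removed: #1, #2, #4, #5, #7, #8, #10, #11, #13, #14, #15.
Seated jurors 1–6: #3, #6, #9, #12, #16, #17.
None of those are in Section Green → 0.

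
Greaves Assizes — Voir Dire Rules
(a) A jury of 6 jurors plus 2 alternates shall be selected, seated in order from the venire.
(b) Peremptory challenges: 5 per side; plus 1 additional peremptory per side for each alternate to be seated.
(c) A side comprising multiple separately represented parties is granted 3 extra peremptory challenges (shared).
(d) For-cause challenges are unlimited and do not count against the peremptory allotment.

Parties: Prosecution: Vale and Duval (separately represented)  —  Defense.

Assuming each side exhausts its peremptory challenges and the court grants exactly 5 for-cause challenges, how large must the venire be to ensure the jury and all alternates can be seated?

30

Seats to fill: 6 + 2 alternates = 8.
Peremptories — Prosecution: 5 + 1×2 + 3 = 10; Defense: 5 + 1×2 = 7; total 17.
For-cause removals: 5.
Minimum venire: 8 + 17 + 5 = 30.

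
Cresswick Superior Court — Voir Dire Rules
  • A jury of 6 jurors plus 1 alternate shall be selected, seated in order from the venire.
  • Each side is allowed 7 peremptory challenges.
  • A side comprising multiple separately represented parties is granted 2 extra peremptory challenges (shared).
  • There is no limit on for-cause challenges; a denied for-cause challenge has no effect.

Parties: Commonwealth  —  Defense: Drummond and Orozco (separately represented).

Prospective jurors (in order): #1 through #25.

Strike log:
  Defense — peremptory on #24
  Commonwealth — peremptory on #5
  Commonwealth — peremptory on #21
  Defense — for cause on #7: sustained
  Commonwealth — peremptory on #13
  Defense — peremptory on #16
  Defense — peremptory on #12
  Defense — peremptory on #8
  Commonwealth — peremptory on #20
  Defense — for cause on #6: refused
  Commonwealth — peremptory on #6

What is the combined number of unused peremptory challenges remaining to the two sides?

7

Commonwealth allotment: 7. Defense allotment: 7 base + 2 multi-party = 9.
Commonwealth peremptories used: #5, #21, #13, #20, #6 — 5.
Defense peremptories used: #24, #16, #12, #8 — 4 (for-cause on #7, #6 don't count).
Remaining: (7 − 5) + (9 − 4) = 7.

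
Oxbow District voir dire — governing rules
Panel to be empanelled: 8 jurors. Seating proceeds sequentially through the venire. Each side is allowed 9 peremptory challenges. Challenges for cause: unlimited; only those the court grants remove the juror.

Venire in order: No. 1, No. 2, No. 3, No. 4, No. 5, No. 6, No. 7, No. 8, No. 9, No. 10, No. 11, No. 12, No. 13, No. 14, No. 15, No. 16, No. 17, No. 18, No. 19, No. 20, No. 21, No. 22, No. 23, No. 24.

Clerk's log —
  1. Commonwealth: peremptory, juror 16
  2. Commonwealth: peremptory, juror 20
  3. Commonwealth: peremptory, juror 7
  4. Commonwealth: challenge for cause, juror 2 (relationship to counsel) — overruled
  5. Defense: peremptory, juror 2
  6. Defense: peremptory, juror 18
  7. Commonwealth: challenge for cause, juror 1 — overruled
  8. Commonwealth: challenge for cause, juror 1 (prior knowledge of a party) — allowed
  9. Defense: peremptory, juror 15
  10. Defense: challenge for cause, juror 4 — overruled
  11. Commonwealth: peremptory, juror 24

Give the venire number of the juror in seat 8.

Removed: #1, #2, #7, #15, #16, #18, #20, #24. (#4 stays — for-cause denied.)
Filling seats in venire order through position 8: #3, #4, #5, #6, #8, #9, #10, #11.
So seat 8 is #11.

11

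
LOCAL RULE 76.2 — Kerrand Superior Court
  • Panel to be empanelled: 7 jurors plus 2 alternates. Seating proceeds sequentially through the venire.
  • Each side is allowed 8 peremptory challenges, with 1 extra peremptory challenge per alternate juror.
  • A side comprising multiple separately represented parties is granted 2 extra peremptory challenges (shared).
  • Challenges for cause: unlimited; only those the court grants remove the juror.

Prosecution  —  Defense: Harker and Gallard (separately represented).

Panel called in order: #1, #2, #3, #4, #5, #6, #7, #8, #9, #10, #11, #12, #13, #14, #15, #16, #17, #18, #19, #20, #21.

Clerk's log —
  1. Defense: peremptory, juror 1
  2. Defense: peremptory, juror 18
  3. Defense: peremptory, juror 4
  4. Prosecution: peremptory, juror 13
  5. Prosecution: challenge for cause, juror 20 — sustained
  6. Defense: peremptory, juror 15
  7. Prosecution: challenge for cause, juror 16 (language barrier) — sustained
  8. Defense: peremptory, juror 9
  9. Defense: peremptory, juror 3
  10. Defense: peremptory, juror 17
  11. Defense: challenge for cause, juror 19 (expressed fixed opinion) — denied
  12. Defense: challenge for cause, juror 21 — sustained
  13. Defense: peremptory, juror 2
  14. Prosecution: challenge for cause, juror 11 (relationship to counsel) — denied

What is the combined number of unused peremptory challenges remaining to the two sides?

13

Prosecution allotment: 8 base + 1 × 2 alternates = 10. Defense allotment: 8 base + 1 × 2 alternates + 2 multi-party = 12.
Prosecution peremptories used: #13 — 1 (for-cause on #20, #16, #11 don't count).
Defense peremptories used: #1, #18, #4, #15, #9, #3, #17, #2 — 8 (for-cause on #19, #21 don't count).
Remaining: (10 − 1) + (12 − 8) = 13.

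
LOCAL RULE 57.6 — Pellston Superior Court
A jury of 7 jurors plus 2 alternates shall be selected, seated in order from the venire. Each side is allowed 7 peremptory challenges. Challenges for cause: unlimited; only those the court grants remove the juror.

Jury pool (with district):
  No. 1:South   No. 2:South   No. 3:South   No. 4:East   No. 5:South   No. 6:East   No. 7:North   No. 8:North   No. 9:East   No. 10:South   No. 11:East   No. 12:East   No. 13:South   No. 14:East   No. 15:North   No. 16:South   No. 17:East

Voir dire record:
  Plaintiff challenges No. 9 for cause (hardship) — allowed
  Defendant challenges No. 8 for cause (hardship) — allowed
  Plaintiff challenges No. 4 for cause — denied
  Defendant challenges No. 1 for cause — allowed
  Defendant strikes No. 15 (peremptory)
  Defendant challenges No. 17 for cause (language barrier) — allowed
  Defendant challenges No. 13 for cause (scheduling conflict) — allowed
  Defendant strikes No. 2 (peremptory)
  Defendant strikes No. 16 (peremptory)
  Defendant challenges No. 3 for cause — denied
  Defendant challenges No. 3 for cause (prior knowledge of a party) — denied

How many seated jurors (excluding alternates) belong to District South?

3

Removed: #1, #2, #8, #9, #13, #15, #16, #17.
Seated jurors 1–7: #3, #4, #5, #6, #7, #10, #11 (alternates #12, #14 not counted).
Of those, in District South: #3, #5, #10 → 3.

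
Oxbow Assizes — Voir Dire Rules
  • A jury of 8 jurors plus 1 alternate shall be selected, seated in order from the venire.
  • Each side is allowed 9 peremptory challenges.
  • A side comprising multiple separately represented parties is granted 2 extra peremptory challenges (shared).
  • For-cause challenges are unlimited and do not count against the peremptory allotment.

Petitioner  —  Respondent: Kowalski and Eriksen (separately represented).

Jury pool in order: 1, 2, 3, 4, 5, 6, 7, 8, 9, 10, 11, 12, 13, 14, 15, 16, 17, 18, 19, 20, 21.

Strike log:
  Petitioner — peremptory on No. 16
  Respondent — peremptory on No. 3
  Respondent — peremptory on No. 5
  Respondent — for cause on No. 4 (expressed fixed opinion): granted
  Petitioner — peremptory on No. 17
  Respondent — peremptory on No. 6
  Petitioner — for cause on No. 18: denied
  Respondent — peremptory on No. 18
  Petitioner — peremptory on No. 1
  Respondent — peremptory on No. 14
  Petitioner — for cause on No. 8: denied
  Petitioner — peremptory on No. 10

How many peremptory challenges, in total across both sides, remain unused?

11

Petitioner allotment: 9. Respondent allotment: 9 base + 2 multi-party = 11.
Petitioner peremptories used: #16, #17, #1, #10 — 4 (for-cause on #18, #8 don't count).
Respondent peremptories used: #3, #5, #6, #18, #14 — 5 (the for-cause on #4 doesn't count).
Remaining: (9 − 4) + (11 − 5) = 11.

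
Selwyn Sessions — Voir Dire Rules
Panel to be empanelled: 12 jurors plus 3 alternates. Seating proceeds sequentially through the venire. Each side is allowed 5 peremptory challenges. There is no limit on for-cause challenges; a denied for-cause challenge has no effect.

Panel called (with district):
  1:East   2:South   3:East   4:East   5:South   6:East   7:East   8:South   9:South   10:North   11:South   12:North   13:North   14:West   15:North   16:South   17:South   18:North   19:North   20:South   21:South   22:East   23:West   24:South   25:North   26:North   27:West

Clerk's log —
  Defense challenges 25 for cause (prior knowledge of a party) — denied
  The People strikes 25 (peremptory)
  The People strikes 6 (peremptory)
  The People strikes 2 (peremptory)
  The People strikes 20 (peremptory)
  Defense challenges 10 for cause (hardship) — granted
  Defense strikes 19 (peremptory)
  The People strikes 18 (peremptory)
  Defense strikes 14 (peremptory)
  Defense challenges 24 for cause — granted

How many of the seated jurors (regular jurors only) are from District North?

Removed: #2, #6, #10, #14, #18, #19, #20, #24, #25.
Seated jurors 1–12: #1, #3, #4, #5, #7, #8, #9, #11, #12, #13, #15, #16 (alternates #17, #21, #22 not counted).
Of those, in District North: #12, #13, #15 → 3.

3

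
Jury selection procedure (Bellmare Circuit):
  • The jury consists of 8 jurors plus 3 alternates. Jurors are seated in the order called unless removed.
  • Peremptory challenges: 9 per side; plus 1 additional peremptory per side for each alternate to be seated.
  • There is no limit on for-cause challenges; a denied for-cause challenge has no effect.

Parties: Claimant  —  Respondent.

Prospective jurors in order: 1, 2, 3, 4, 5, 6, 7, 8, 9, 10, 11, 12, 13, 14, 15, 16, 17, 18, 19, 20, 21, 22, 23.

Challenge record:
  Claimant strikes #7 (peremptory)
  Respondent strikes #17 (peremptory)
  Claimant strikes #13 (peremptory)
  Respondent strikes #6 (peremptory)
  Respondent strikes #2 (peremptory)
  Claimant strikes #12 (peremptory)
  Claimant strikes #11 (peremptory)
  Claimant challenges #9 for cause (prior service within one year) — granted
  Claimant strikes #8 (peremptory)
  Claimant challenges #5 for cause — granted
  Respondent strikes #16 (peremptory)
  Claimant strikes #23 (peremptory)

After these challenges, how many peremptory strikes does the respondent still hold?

Respondent allotment: 9 base + 1 × 3 alternates = 12.
Respondent peremptories used: #17, #6, #2, #16 — 4.
Remaining: 12 − 4 = 8.

8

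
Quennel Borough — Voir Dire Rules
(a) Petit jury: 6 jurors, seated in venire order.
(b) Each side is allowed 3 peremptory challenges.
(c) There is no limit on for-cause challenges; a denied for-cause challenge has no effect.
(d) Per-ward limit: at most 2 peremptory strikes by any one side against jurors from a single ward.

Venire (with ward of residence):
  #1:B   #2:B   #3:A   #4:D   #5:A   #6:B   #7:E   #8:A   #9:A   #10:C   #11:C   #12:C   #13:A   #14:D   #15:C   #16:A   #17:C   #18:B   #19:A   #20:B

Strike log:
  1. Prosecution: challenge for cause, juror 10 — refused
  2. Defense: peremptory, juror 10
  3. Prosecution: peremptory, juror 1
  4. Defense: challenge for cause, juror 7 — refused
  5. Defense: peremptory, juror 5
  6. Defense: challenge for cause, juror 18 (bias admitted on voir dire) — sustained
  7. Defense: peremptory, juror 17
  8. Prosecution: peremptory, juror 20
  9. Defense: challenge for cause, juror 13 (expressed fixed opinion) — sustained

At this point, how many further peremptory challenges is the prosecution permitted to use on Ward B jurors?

Prosecution peremptories so far: #1, #20 — 2 of 3 used, 1 left overall.
Against Ward B: #1, #20 — 2 used; per-ward cap 2 leaves 0.
Binding limit: min(1, 0) = 0.

0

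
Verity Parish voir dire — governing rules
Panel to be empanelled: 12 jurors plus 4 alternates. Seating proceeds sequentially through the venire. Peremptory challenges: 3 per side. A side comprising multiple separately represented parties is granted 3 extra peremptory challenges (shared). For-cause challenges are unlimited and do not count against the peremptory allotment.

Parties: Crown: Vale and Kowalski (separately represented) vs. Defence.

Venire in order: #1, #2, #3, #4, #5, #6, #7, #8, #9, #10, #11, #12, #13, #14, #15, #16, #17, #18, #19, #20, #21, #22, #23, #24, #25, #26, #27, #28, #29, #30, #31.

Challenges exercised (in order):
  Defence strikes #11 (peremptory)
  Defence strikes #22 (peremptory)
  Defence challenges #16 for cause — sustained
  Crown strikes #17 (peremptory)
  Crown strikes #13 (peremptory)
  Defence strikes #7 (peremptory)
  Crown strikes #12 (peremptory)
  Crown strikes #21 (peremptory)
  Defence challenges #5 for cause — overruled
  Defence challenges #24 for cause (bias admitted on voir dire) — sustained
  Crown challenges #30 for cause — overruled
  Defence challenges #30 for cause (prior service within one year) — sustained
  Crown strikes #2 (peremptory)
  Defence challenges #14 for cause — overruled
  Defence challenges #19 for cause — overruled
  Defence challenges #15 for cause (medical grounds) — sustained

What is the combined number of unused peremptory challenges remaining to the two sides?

1

Crown allotment: 3 base + 3 multi-party = 6. Defence allotment: 3.
Crown peremptories used: #17, #13, #12, #21, #2 — 5 (the for-cause on #30 doesn't count).
Defence peremptories used: #11, #22, #7 — 3 (for-cause on #16, #5, #24, #30, #14, #19, #15 don't count).
Remaining: (6 − 5) + (3 − 3) = 1.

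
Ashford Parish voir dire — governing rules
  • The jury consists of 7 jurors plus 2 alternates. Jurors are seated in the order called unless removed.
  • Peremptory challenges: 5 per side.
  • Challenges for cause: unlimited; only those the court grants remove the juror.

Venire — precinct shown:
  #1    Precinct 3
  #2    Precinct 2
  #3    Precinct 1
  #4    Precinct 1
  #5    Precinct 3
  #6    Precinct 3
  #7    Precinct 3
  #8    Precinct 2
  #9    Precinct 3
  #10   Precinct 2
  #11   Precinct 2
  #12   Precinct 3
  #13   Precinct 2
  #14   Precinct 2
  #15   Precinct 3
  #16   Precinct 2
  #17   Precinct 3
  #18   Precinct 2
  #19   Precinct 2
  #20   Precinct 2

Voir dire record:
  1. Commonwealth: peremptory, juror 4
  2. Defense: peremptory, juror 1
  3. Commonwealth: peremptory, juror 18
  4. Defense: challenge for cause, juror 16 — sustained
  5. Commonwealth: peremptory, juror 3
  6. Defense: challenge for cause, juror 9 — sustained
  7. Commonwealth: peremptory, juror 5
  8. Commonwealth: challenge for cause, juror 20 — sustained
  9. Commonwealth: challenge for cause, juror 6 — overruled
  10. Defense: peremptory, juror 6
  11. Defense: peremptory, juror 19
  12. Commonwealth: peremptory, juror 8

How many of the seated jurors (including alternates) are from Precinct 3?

Removed: #1, #3, #4, #5, #6, #8, #9, #16, #18, #19, #20.
Seated (9 incl. alternates): #2, #7, #10, #11, #12, #13, #14, #15, #17.
Of those, in Precinct 3: #7, #12, #15, #17 → 4.

4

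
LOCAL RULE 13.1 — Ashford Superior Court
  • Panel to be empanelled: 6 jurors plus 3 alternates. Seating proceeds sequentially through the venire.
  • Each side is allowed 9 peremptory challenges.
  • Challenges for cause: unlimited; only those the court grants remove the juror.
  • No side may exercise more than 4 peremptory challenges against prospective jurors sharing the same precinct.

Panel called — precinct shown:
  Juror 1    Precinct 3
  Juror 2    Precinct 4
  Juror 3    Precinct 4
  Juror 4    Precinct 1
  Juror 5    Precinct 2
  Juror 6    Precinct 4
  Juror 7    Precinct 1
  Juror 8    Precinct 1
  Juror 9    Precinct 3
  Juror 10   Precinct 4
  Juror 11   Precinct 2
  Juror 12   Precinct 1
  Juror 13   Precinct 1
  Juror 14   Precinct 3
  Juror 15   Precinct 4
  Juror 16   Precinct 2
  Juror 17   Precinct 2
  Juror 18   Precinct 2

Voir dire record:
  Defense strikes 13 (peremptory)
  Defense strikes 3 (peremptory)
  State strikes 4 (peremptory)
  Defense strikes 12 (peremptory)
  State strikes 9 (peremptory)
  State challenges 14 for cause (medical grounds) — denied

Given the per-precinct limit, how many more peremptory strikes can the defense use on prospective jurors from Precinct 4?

Defense peremptories so far: #13, #3, #12 — 3 of 9 used, 6 left overall.
Against Precinct 4: #3 — 1 used; per-precinct cap 4 leaves 3.
Binding limit: min(6, 3) = 3.

3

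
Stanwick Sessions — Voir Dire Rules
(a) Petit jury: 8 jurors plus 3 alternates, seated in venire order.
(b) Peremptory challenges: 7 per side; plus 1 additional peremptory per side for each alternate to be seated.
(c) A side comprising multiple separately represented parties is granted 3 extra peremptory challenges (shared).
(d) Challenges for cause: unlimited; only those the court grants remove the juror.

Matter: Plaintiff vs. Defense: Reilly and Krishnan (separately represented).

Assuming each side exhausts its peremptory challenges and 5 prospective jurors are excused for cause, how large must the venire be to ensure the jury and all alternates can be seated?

39

Seats to fill: 8 + 3 alternates = 11.
Peremptories — Plaintiff: 7 + 1×3 = 10; Defense: 7 + 1×3 + 3 = 13; total 23.
For-cause removals: 5.
Minimum venire: 11 + 23 + 5 = 39.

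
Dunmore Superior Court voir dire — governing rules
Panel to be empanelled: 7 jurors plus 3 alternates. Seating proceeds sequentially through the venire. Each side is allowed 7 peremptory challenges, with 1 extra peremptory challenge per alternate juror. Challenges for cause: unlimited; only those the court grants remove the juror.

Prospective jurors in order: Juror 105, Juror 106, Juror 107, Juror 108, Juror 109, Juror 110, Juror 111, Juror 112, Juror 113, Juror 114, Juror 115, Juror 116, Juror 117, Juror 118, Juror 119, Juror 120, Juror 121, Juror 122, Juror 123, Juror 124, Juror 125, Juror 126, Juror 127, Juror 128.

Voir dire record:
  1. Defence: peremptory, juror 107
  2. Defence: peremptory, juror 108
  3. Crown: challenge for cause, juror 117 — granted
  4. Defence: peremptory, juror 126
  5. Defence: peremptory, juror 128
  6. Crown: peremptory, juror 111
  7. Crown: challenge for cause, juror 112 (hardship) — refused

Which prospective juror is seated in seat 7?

Removed: #107, #108, #111, #117, #126, #128. (#112 stays — for-cause denied.)
Filling seats in venire order through position 7: #105, #106, #109, #110, #112, #113, #114.
So seat 7 is #114.

114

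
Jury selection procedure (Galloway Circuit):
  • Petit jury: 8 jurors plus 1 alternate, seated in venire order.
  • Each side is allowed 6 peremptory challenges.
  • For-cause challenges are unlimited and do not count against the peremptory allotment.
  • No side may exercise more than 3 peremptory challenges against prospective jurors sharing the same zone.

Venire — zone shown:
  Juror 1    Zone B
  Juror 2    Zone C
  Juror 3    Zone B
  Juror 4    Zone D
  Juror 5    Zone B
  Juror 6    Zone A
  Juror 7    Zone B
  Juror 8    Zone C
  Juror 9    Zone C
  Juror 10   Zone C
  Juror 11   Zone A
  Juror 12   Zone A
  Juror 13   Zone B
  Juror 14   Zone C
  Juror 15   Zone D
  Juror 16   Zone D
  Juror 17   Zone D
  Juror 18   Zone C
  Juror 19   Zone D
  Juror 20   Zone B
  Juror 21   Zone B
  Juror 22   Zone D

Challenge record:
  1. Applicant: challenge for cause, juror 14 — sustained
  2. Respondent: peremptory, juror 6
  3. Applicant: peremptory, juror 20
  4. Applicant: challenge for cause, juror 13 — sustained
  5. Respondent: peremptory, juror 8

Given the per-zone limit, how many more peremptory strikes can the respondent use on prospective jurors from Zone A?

2

Respondent peremptories so far: #6, #8 — 2 of 6 used, 4 left overall.
Against Zone A: #6 — 1 used; per-zone cap 3 leaves 2.
Binding limit: min(4, 2) = 2.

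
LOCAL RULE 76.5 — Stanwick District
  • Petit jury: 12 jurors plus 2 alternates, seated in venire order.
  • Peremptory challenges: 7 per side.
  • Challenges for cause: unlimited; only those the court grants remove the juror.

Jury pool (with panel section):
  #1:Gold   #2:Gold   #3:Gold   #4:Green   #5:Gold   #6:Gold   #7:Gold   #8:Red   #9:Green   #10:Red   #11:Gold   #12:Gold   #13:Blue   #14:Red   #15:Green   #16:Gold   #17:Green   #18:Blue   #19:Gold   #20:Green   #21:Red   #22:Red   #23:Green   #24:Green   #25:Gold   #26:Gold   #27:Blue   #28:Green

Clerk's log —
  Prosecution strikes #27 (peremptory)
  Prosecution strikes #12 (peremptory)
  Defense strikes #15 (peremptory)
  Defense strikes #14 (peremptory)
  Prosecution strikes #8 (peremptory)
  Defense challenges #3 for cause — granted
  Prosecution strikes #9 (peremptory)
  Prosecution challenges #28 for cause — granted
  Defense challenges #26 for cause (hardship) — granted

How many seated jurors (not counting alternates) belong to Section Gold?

7

Removed: #3, #8, #9, #12, #14, #15, #26, #27, #28.
Seated jurors 1–12: #1, #2, #4, #5, #6, #7, #10, #11, #13, #16, #17, #18 (alternates #19, #20 not counted).
Of those, in Section Gold: #1, #2, #5, #6, #7, #11, #16 → 7.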